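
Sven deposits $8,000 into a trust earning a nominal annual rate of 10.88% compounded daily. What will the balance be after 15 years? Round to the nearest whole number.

$40,903

Growth factor = (1 + 0.1088/365)^5475 ≈ 5.1128491542.
A ≈ 8,000 × 5.1128491542 ≈ 40,902.7932.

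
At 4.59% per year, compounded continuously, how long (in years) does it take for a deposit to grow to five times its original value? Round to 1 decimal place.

e^(0.0459t) = 5, so 0.0459t = ln 5 ≈ 1.6094.
t ≈ 1.6094/0.0459 ≈ 35.0640.

35.1 years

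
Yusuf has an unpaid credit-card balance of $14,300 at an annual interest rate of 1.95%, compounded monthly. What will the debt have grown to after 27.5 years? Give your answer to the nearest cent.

Periodic rate = 1.95%/12 = 0.001625; periods = 12·27.5 = 330.
A = 14,300·(1 + 0.001625)^330 ≈ 14,300·1.7088399839 ≈ 24,436.4118.

$24,436.41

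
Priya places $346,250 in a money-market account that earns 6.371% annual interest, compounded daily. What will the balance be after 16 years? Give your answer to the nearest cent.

Periodic rate = 6.371%/365 = 0.000174548; periods = 365·16 = 5840.
A = 346,250·(1 + 0.06371/365)^5840 ≈ 346,250·2.77117397126 ≈ 959,518.9875.

$959,518.99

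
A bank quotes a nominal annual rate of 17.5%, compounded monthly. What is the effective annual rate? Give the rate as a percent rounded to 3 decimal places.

EAR = (1 + 17.5%/12)^12 − 1 = (1 + 0.0145833)^12 − 1.
(1 + 0.0145833)^12 ≈ 1.189742, so EAR ≈ 18.97417%.

18.974%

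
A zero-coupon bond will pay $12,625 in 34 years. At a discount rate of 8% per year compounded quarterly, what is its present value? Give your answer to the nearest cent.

$854.30

Periodic rate = 8%/4 = 0.02; 136 periods.
P = 12,625/(1 + 0.02)^136 ≈ 12,625/14.778261926 ≈ 854.2953.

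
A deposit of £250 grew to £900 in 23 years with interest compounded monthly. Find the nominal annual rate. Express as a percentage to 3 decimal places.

(1 + r/12)^276 = 900/250 = 3.6.
1 + r/12 = 3.6^(1/276) ≈ 1.004652, so r/12 ≈ 0.00465185.
r ≈ 12·0.00465185 = 5.58222%.

5.582%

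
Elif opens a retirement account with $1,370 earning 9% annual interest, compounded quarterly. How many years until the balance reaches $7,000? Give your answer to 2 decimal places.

18.33 years

We need (1 + 0.0225)^(4t) = 5.1095, so 4t = ln 5.1095 / ln 1.0225 ≈ 73.3058.
t ≈ 73.3058/4 = 18.3265 years.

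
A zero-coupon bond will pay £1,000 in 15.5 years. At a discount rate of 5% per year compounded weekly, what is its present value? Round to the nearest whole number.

Periodic rate = 5%/52 = 0.000961538; 806 periods.
P = 1,000/(1 + 0.05/52)^806 ≈ 1,000/2.16978404 ≈ 460.8754.

£461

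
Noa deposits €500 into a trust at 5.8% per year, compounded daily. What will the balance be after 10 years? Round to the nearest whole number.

€893

Periodic rate = 5.8%/365 = 0.000158904; periods = 365·10 = 3650.
A = 500·(1 + 0.058/365)^3650 ≈ 500·1.78595614 ≈ 892.9781.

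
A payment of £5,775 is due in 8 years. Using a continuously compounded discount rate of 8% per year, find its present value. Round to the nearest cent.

£3,045.11

P = A·e^(−rt) = 5,775·e^(−0.64).
e^(−0.64) ≈ 0.527292424, so P ≈ 3,045.1137.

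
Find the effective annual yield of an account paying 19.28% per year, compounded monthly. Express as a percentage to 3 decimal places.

EAR = (1 + 19.28%/12)^12 − 1 = (1 + 0.0160667)^12 − 1.
(1 + 0.0160667)^12 ≈ 1.210783, so EAR ≈ 21.07834%.

21.078%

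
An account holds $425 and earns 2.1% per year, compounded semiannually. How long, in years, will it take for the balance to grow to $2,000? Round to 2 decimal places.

We need (1 + 0.0105)^(2t) = 4.7059, so 2t = ln 4.7059 / ln 1.0105 ≈ 148.2791.
t ≈ 148.2791/2 = 74.1395 years.

74.14 years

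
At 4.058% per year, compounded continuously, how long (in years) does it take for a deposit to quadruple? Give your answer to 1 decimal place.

34.2 years

e^(0.04058t) = 4, so 0.04058t = ln 4 ≈ 1.3863.
t ≈ 1.3863/0.04058 ≈ 34.1620.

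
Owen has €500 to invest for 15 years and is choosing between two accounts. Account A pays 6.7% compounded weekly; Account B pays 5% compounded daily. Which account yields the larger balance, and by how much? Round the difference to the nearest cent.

Account A, by €306.62

A: (1 + 0.067/52)^780 ≈ 2.730140584, so 500 × 2.730140584 ≈ 1,365.0703.
B: (1 + 0.05/365)^5475 ≈ 2.116891279, so 500 × 2.116891279 ≈ 1,058.4456.
Difference ≈ 306.6247 in favor of A.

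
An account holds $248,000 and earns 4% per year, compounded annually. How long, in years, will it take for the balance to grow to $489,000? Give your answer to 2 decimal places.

We need (1 + 0.04)^t = 1.9718, so t = ln 1.9718 / ln 1.04 ≈ 17.3106.

17.31 years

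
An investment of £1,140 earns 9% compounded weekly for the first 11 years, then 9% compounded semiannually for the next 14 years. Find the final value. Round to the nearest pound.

Phase 1: 1,140·(1 + 0.09/52)^572 ≈ 3,065.3830.
Phase 2: 3,065.3830·(1 + 0.045)^28 ≈ 10,513.3440.

£10,513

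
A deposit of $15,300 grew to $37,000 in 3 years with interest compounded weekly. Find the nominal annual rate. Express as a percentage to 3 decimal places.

(1 + r/52)^156 = 37,000/15,300 = 2.4183.
1 + r/52 = 2.4183^(1/156) ≈ 1.005677, so r/52 ≈ 0.00567673.
r ≈ 52·0.00567673 = 29.51897%.

29.519%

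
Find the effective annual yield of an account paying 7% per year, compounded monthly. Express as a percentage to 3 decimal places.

7.229%

EAR = (1 + 7%/12)^12 − 1 = (1 + 0.00583333)^12 − 1.
(1 + 0.00583333)^12 ≈ 1.07229, so EAR ≈ 7.22901%.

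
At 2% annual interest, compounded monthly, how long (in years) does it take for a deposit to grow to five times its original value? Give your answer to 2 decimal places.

80.54 years

(1 + 0.00166667)^(12t) = 5.
12t = ln 5 / ln(1 + 0.00166667) ≈ 1.6094/0.00166528 ≈ 966.4672.
t ≈ 80.5389.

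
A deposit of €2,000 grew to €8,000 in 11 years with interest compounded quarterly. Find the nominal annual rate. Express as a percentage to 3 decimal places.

The 44-period growth factor is 8,000/2,000 = 4.
r/4 = 4^(1/44) − 1 ≈ 0.0320083, so r ≈ 4·0.0320083 = 12.80331%.

12.803%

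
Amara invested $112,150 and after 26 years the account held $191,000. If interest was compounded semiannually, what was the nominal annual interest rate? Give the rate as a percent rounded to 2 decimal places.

2.06%

The 52-period growth factor is 191,000/112,150 = 1.70308.
r/2 = 1.70308^(1/52) − 1 ≈ 0.0102918, so r ≈ 2·0.0102918 = 2.05835%.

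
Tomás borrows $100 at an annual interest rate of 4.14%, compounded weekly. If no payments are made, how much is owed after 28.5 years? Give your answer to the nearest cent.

$325.25

Growth factor = (1 + 0.0414/52)^1482 ≈ 3.25252155.
A ≈ 100 × 3.25252155 ≈ 325.2522.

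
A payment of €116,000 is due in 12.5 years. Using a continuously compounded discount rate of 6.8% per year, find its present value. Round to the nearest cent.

P = A·e^(−rt) = 116,000·e^(−0.85).
e^(−0.85) ≈ 0.427414931949, so P ≈ 49,580.1321.

€49,580.13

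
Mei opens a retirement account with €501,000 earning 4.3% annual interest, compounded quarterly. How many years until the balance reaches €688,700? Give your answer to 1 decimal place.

7.4 years

We need (1 + 0.01075)^(4t) = 1.3747, so 4t = ln 1.3747 / ln 1.01075 ≈ 29.7588.
t ≈ 29.7588/4 = 7.4397 years.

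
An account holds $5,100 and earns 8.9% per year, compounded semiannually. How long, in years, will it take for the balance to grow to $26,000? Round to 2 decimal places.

We need (1 + 0.0445)^(2t) = 5.098, so 2t = ln 5.098 / ln 1.0445 ≈ 37.4120.
t ≈ 37.4120/2 = 18.7060 years.

18.71 years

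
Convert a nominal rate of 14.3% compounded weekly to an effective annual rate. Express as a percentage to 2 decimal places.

15.35%

EAR = (1 + 14.3%/52)^52 − 1 = (1 + 0.00275)^52 − 1.
(1 + 0.00275)^52 ≈ 1.153503, so EAR ≈ 15.35034%.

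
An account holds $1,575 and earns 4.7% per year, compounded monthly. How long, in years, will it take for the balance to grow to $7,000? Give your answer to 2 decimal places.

We need (1 + 0.00391667)^(12t) = 4.4444, so 12t = ln 4.4444 / ln 1.003917 ≈ 381.5934.
t ≈ 381.5934/12 = 31.7994 years.

31.80 years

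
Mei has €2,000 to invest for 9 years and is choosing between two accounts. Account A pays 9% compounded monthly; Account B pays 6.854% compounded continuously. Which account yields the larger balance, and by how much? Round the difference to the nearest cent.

A: (1 + 0.0075)^108 ≈ 2.241124172, so 2,000 × 2.241124172 ≈ 4,482.2483.
B: e^(0.06854·9) = e^0.61686 ≈ 1.853100162, so 2,000 × 1.853100162 ≈ 3,706.2003.
Difference ≈ 776.0480 in favor of A.

Account A, by €776.05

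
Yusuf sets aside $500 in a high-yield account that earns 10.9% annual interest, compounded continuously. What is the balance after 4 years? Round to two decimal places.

A = P·e^(rt) = 500·e^(0.109·4) = 500·e^0.436.
e^0.436 ≈ 1.54650879, so A ≈ 773.2544.

$773.25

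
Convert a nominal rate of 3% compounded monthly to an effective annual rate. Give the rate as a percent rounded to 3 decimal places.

3.042%

EAR = (1 + 3%/12)^12 − 1 = (1 + 0.0025)^12 − 1.
(1 + 0.0025)^12 ≈ 1.030416, so EAR ≈ 3.04160%.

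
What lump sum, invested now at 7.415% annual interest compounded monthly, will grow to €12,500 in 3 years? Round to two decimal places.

Growth factor = (1 + 0.07415/12)^36 ≈ 1.2482786726.
P = 12,500/1.2482786726 ≈ 10,013.7896.

€10,013.79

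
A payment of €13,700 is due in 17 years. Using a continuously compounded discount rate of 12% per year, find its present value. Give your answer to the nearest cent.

€1,781.39

P = A·e^(−rt) = 13,700·e^(−2.04).
e^(−2.04) ≈ 0.13002871088, so P ≈ 1,781.3933.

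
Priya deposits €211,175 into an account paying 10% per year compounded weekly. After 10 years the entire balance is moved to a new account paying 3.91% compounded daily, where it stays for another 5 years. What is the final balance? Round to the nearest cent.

€697,300.46

After 10 years at 10%: 211,175 × 2.71567269503 ≈ 573,482.1814.
Then 5 years at 3.91%: 573,482.1814 × 1.21590606265 ≈ 697,300.4612.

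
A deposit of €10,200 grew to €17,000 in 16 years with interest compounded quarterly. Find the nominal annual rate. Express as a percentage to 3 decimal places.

The 64-period growth factor is 17,000/10,200 = 1.66667.
r/4 = 1.66667^(1/64) − 1 ≈ 0.00801359, so r ≈ 4·0.00801359 = 3.20544%.

3.205%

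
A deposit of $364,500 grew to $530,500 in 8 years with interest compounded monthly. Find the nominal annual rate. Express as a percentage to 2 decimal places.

4.70%

The 96-period growth factor is 530,500/364,500 = 1.45542.
r/12 = 1.45542^(1/96) − 1 ≈ 0.00391696, so r ≈ 12·0.00391696 = 4.70035%.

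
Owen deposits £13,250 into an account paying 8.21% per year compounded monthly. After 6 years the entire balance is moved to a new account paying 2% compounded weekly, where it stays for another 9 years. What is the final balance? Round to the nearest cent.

Phase 1: 13,250·(1 + 0.0821/12)^72 ≈ 21,648.1521.
Phase 2: 21,648.1521·(1 + 0.02/52)^468 ≈ 25,916.6467.

£25,916.65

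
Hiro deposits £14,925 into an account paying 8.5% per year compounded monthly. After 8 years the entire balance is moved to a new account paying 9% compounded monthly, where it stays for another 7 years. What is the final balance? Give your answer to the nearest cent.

After 8 years at 8.5%: 14,925 × 1.9691519725 ≈ 29,389.5932.
Then 7 years at 9%: 29,389.5932 × 1.8732019633 ≈ 55,052.6437.

£55,052.64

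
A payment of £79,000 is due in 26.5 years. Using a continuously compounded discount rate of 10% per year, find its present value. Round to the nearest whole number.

P = A·e^(−rt) = 79,000·e^(−2.65).
e^(−2.65) ≈ 0.07065121306, so P ≈ 5,581.4458.

£5,581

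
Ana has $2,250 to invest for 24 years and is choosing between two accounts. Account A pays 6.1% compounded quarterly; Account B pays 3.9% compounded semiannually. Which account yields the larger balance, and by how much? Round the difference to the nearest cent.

Account A, by $3,934.83

A: (1 + 0.01525)^96 ≈ 4.275705885, so 2,250 × 4.275705885 ≈ 9,620.3382.
B: (1 + 0.0195)^48 ≈ 2.526894124, so 2,250 × 2.526894124 ≈ 5,685.5118.
Difference ≈ 3,934.8265 in favor of A.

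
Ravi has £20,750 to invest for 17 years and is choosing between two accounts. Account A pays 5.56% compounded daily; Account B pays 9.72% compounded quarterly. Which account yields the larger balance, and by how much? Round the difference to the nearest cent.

A: (1 + 0.0556/365)^6205 ≈ 2.5731427628, so 20,750 × 2.5731427628 ≈ 53,392.7123.
B: (1 + 0.0243)^68 ≈ 5.11738091077, so 20,750 × 5.11738091077 ≈ 106,185.6539.
Difference ≈ 52,792.9416 in favor of B.

Account B, by £52,792.94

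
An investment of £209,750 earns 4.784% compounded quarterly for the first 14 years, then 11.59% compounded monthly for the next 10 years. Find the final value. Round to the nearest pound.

After 14 years at 4.784%: 209,750 × 1.946020437411 ≈ 408,177.7867.
Then 10 years at 11.59%: 408,177.7867 × 3.169071919876 ≈ 1,293,544.7623.

£1,293,545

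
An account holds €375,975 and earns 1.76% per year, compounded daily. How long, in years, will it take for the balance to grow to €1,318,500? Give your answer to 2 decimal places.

We need (1 + 0.0000482192)^(365t) = 3.5069, so 365t = ln 3.5069 / ln 1.000048 ≈ 26021.9617.
t ≈ 26021.9617/365 = 71.2930 years.

71.29 years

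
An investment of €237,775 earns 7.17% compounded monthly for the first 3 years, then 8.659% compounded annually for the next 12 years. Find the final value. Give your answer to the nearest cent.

After 3 years at 7.17%: 237,775 × 1.2391924743 ≈ 294,648.9906.
Then 12 years at 8.659%: 294,648.9906 × 2.70887176382 ≈ 798,166.3308.

€798,166.33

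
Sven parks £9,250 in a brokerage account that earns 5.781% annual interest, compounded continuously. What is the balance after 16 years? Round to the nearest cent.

A = P·e^(rt) = 9,250·e^(0.05781·16) = 9,250·e^0.92496.
e^0.92496 ≈ 2.5217673876, so A ≈ 23,326.3483.

£23,326.35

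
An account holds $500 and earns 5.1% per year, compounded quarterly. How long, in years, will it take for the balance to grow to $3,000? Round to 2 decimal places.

(1 + 0.01275)^(4t) = 3,000/500 = 6.
4t·ln(1 + 0.01275) = ln(6); 4t = 1.7918/0.0126694 ≈ 141.4241.
t ≈ 35.3560 years.

35.36 years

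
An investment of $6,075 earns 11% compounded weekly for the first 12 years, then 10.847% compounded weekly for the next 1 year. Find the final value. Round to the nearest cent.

Phase 1: 6,075·(1 + 0.11/52)^624 ≈ 22,709.6013.
Phase 2: 22,709.6013·(1 + 0.10847/52)^52 ≈ 25,308.6144.

$25,308.61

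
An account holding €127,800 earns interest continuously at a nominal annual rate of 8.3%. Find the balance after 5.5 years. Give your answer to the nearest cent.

€201,737.34

A = P·e^(rt) = 127,800·e^(0.083·5.5) = 127,800·e^0.4565.
e^0.4565 ≈ 1.57853941719, so A ≈ 201,737.3375.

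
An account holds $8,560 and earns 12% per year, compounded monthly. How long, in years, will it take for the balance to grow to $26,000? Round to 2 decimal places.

We need (1 + 0.01)^(12t) = 3.0374, so 12t = ln 3.0374 / ln 1.01 ≈ 111.6542.
t ≈ 111.6542/12 = 9.3045 years.

9.30 years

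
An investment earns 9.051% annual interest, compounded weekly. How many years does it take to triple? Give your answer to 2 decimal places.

(1 + 0.00174058)^(52t) = 3.
52t = ln 3 / ln(1 + 0.00174058) ≈ 1.0986/0.00173906 ≈ 631.7262.
t ≈ 12.1486.

12.15 years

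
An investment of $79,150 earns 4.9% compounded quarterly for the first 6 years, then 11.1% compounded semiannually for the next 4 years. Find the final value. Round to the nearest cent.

$163,314.10

Phase 1: 79,150·(1 + 0.01225)^24 ≈ 106,012.6693.
Phase 2: 106,012.6693·(1 + 0.0555)^8 ≈ 163,314.0959.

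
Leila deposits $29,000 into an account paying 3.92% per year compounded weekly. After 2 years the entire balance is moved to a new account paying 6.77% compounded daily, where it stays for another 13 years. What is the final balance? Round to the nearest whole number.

$75,617

Phase 1: 29,000·(1 + 0.0392/52)^104 ≈ 31,364.1742.
Phase 2: 31,364.1742·(1 + 0.0677/365)^4745 ≈ 75,617.2691.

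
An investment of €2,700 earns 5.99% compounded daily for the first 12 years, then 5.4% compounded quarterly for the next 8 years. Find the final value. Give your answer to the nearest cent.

Phase 1: 2,700·(1 + 0.0599/365)^4380 ≈ 5,539.9906.
Phase 2: 5,539.9906·(1 + 0.0135)^32 ≈ 8,508.8158.

€8,508.82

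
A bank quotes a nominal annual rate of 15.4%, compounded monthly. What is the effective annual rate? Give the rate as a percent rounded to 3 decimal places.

16.535%

One year is 12 periods at 0.0128333 each: (1 + 0.0128333)^12 ≈ 1.165349.
EAR = 1.165349 − 1 ≈ 16.53485%.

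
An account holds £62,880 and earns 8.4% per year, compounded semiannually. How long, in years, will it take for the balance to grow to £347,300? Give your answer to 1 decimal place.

20.8 years

(1 + 0.042)^(2t) = 347,300/62,880 = 5.5232.
2t·ln(1 + 0.042) = ln(5.5232); 2t = 1.709/0.0411419 ≈ 41.5382.
t ≈ 20.7691 years.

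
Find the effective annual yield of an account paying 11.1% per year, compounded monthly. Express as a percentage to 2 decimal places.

11.68%

EAR = (1 + 11.1%/12)^12 − 1 = (1 + 0.00925)^12 − 1.
(1 + 0.00925)^12 ≈ 1.116825, so EAR ≈ 11.68249%.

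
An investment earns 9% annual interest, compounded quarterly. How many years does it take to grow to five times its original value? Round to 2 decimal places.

(1 + 0.0225)^(4t) = 5.
4t = ln 5 / ln(1 + 0.0225) ≈ 1.6094/0.0222506 ≈ 72.3323.
t ≈ 18.0831.

18.08 years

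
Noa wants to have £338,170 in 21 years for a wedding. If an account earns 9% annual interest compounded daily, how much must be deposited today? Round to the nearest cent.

Periodic rate = 9%/365 = 0.000246575; 7665 periods.
P = 338,170/(1 + 0.09/365)^7665 ≈ 338,170/6.6178267106 ≈ 51,099.8572.

£51,099.86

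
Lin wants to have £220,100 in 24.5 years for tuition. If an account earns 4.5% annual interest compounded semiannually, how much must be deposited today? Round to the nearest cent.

Periodic rate = 4.5%/2 = 0.0225; 49 periods.
P = 220,100/(1 + 0.0225)^49 ≈ 220,100/2.97510650336 ≈ 73,980.5448.

£73,980.54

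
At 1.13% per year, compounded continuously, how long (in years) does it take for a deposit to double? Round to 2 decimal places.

e^(0.0113t) = 2, so 0.0113t = ln 2 ≈ 0.69315.
t ≈ 0.69315/0.0113 ≈ 61.3405.

61.34 years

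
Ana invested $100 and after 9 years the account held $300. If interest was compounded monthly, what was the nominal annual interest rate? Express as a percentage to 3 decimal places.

The 108-period growth factor is 300/100 = 3.
r/12 = 3^(1/108) − 1 ≈ 0.0102243, so r ≈ 12·0.0102243 = 12.26910%.

12.269%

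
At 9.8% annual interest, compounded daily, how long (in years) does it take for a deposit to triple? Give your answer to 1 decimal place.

(1 + 0.000268493)^(365t) = 3.
365t = ln 3 / ln(1 + 0.000268493) ≈ 1.0986/0.000268457 ≈ 4092.3195.
t ≈ 11.2118.

11.2 years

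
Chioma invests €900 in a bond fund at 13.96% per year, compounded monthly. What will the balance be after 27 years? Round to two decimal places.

€38,171.30

Growth factor = (1 + 0.1396/12)^324 ≈ 42.412553194.
A ≈ 900 × 42.412553194 ≈ 38,171.2979.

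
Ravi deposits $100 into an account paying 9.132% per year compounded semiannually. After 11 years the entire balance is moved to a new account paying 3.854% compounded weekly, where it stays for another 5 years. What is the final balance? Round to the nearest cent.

After 11 years at 9.132%: 100 × 2.67048961 ≈ 267.0490.
Then 5 years at 3.854%: 267.0490 × 1.21243244 ≈ 323.7788.

$323.78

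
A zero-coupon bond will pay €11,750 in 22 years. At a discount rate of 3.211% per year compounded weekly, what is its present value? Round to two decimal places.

€5,798.80

Growth factor = (1 + 0.0006175)^1144 ≈ 2.0262807759.
P = 11,750/2.0262807759 ≈ 5,798.8015.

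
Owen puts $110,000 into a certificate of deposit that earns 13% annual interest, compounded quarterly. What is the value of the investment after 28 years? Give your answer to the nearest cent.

Growth factor = (1 + 0.0325)^112 ≈ 35.94899526096.
A ≈ 110,000 × 35.94899526096 ≈ 3,954,389.4787.

$3,954,389.48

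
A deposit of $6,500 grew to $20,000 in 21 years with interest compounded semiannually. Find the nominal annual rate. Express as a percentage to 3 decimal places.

5.424%

(1 + r/2)^42 = 20,000/6,500 = 3.07692.
1 + r/2 = 3.07692^(1/42) ≈ 1.027122, so r/2 ≈ 0.0271215.
r ≈ 2·0.0271215 = 5.42430%.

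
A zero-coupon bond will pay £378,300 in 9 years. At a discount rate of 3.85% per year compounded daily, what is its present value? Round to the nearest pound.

£267,523

Growth factor = (1 + 0.0385/365)^3285 ≈ 1.414083654.
P = 378,300/1.414083654 ≈ 267,523.0697.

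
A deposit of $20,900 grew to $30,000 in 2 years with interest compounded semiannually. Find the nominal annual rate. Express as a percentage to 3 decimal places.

18.914%

The 4-period growth factor is 30,000/20,900 = 1.43541.
r/2 = 1.43541^(1/4) − 1 ≈ 0.0945705, so r ≈ 2·0.0945705 = 18.91410%.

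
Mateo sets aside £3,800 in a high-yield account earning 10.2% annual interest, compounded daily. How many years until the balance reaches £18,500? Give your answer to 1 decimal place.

15.5 years

We need (1 + 0.000279452)^(365t) = 4.8684, so 365t = ln 4.8684 / ln 1.000279 ≈ 5664.6240.
t ≈ 5664.6240/365 = 15.5195 years.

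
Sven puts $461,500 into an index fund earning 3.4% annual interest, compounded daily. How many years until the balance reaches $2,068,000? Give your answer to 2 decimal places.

(1 + 0.0000931507)^(365t) = 2,068,000/461,500 = 4.481.
365t·ln(1 + 0.0000931507) = ln(4.481); 365t = 1.4999/9.31463e-05 ≈ 16102.1364.
t ≈ 44.1154 years.

44.12 years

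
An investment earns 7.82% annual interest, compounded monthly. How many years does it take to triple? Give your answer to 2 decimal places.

14.09 years

(1 + 0.00651667)^(12t) = 3.
12t = ln 3 / ln(1 + 0.00651667) ≈ 1.0986/0.00649552 ≈ 169.1337.
t ≈ 14.0945.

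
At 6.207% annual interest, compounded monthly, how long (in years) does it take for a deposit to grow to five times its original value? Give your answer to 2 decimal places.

(1 + 0.0051725)^(12t) = 5.
12t = ln 5 / ln(1 + 0.0051725) ≈ 1.6094/0.00515917 ≈ 311.9568.
t ≈ 25.9964.

26.00 years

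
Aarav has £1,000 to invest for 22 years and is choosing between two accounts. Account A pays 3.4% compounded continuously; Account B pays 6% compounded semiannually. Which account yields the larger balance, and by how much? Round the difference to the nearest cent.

Account B, by £1,558.68

A: e^(0.034·22) = e^0.748 ≈ 2.112770248, so 1,000 × 2.112770248 ≈ 2,112.7702.
B: (1 + 0.03)^44 ≈ 3.671452273, so 1,000 × 3.671452273 ≈ 3,671.4523.
Difference ≈ 1,558.6820 in favor of B.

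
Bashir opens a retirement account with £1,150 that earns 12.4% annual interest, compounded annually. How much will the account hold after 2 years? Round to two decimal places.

Annual rate = 12.4% = 0.124; years = 2.
A = 1,150·(1 + 0.124)^2 ≈ 1,150·1.263376 ≈ 1,452.8824.

£1,452.88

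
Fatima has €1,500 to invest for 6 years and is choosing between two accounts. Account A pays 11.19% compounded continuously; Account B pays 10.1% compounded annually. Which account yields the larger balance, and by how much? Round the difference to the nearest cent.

Account A, by €263.59

A: e^(0.1119·6) = e^0.6714 ≈ 1.956975169, so 1,500 × 1.956975169 ≈ 2,935.4628.
B: (1 + 0.101)^6 ≈ 1.781246048, so 1,500 × 1.781246048 ≈ 2,671.8691.
Difference ≈ 263.5937 in favor of A.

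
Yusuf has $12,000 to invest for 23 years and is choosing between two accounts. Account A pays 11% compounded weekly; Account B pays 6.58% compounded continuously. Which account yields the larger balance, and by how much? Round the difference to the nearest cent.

Account A, by $95,734.29

Account A growth factor: (1 + 0.11/52)^1196 ≈ 12.5200055164; balance ≈ 150,240.0662.
Account B growth factor: e^(0.0658·23) = e^1.5134 ≈ 4.5421478732; balance ≈ 54,505.7745.
Account A is larger by 95,734.2917.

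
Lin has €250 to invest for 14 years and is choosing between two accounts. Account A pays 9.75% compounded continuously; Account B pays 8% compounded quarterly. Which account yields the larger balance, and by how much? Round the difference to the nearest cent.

A: e^(0.0975·14) = e^1.365 ≈ 3.91572305, so 250 × 3.91572305 ≈ 978.9308.
B: (1 + 0.02)^56 ≈ 3.03116529, so 250 × 3.03116529 ≈ 757.7913.
Difference ≈ 221.1394 in favor of A.

Account A, by €221.14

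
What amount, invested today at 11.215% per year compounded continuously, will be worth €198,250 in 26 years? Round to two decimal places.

€10,736.28

P = A·e^(−rt) = 198,250·e^(−2.9159).
e^(−2.9159) ≈ 0.0541552693511, so P ≈ 10,736.2821.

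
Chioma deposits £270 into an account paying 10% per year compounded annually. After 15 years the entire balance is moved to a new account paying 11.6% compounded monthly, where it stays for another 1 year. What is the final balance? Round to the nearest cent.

Phase 1: 270·(1 + 0.1)^15 ≈ 1,127.8570.
Phase 2: 1,127.8570·(1 + 0.116/12)^12 ≈ 1,265.8734.

£1,265.87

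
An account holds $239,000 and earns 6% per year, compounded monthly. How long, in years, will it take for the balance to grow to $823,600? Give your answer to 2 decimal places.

20.67 years

(1 + 0.005)^(12t) = 823,600/239,000 = 3.446.
12t·ln(1 + 0.005) = ln(3.446); 12t = 1.2372/0.00498754 ≈ 248.0624.
t ≈ 20.6719 years.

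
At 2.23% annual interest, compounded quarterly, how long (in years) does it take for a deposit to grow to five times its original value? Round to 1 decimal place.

72.4 years

(1 + 0.005575)^(4t) = 5.
4t = ln 5 / ln(1 + 0.005575) ≈ 1.6094/0.00555952 ≈ 289.4924.
t ≈ 72.3731.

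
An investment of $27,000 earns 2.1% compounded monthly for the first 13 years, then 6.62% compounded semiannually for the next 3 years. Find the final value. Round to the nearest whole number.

$43,120

After 13 years at 2.1%: 27,000 × 1.31358679 ≈ 35,466.8433.
Then 3 years at 6.62%: 35,466.8433 × 1.2157776889 ≈ 43,119.7968.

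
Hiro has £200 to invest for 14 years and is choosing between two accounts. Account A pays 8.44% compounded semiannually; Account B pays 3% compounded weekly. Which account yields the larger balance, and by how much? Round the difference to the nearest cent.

Account A, by £331.94

A: (1 + 0.0422)^28 ≈ 3.18148535, so 200 × 3.18148535 ≈ 636.2971.
B: (1 + 0.03/52)^728 ≈ 1.52177725, so 200 × 1.52177725 ≈ 304.3554.
Difference ≈ 331.9416 in favor of A.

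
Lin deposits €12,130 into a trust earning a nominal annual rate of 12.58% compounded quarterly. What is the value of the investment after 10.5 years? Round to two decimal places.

€44,533.25

Growth factor = (1 + 0.03145)^42 ≈ 3.6713312283.
A ≈ 12,130 × 3.6713312283 ≈ 44,533.2478.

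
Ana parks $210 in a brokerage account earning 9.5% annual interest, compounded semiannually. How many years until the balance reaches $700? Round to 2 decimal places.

12.97 years

We need (1 + 0.0475)^(2t) = 3.3333, so 2t = ln 3.3333 / ln 1.0475 ≈ 25.9441.
t ≈ 25.9441/2 = 12.9721 years.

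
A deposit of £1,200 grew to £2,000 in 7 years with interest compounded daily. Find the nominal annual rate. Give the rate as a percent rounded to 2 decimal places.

7.30%

The 2555-period growth factor is 2,000/1,200 = 1.66667.
r/365 = 1.66667^(1/2555) − 1 ≈ 0.000199952, so r ≈ 365·0.000199952 = 7.29824%.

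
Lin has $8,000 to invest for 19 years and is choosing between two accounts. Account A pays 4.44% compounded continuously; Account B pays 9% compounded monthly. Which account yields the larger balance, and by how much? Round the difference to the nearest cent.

A: e^(0.0444·19) = e^0.8436 ≈ 2.324720926, so 8,000 × 2.324720926 ≈ 18,597.7674.
B: (1 + 0.0075)^228 ≈ 5.4937956026, so 8,000 × 5.4937956026 ≈ 43,950.3648.
Difference ≈ 25,352.5974 in favor of B.

Account B, by $25,352.60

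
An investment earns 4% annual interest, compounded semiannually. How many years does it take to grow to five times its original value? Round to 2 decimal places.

(1 + 0.02)^(2t) = 5.
2t = ln 5 / ln(1 + 0.02) ≈ 1.6094/0.0198026 ≈ 81.2740.
t ≈ 40.6370.

40.64 years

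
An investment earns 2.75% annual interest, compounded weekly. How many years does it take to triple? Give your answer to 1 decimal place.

(1 + 0.000528846)^(52t) = 3.
52t = ln 3 / ln(1 + 0.000528846) ≈ 1.0986/0.000528706 ≈ 2077.9252.
t ≈ 39.9601.

40.0 years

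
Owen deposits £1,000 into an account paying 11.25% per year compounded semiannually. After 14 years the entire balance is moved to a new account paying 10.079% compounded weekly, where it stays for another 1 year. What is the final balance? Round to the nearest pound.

Phase 1: 1,000·(1 + 0.05625)^28 ≈ 4,628.7979.
Phase 2: 4,628.7979·(1 + 0.10079/52)^52 ≈ 5,119.1563.

£5,119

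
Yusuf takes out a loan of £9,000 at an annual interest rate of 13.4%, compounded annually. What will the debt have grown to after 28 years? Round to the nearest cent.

Annual rate = 13.4% = 0.134; years = 28.
A = 9,000·(1 + 0.134)^28 ≈ 9,000·33.8193711258 ≈ 304,374.3401.

£304,374.34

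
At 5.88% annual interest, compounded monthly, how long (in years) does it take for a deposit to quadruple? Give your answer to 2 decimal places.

23.63 years

(1 + 0.0049)^(12t) = 4.
12t = ln 4 / ln(1 + 0.0049) ≈ 1.3863/0.00488803 ≈ 283.6098.
t ≈ 23.6341.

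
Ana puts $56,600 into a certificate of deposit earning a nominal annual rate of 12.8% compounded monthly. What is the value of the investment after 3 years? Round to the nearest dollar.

$82,928

Growth factor = (1 + 0.128/12)^36 ≈ 1.4651629252.
A ≈ 56,600 × 1.4651629252 ≈ 82,928.2216.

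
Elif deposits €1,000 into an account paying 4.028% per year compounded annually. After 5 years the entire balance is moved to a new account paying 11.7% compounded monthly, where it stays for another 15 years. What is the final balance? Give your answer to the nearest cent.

€6,986.29

Phase 1: 1,000·(1 + 0.04028)^5 ≈ 1,218.2916.
Phase 2: 1,218.2916·(1 + 0.00975)^180 ≈ 6,986.2863.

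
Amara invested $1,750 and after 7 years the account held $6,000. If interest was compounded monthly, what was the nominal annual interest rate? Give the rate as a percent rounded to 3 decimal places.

The 84-period growth factor is 6,000/1,750 = 3.42857.
r/12 = 3.42857^(1/84) − 1 ≈ 0.0147765, so r ≈ 12·0.0147765 = 17.73178%.

17.732%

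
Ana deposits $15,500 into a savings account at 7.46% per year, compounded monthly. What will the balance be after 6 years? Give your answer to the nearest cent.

$24,216.99

Periodic rate = 7.46%/12 = 0.00621667; periods = 12·6 = 72.
A = 15,500·(1 + 0.0746/12)^72 ≈ 15,500·1.5623864834 ≈ 24,216.9905.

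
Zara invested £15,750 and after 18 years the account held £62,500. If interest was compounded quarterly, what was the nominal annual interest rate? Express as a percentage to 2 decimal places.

The 72-period growth factor is 62,500/15,750 = 3.96825.
r/4 = 3.96825^(1/72) − 1 ≈ 0.0193278, so r ≈ 4·0.0193278 = 7.73113%.

7.73%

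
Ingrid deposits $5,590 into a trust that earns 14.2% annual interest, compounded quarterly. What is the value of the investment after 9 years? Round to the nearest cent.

Periodic rate = 14.2%/4 = 0.0355; periods = 4·9 = 36.
A = 5,590·(1 + 0.0355)^36 ≈ 5,590·3.5107808135 ≈ 19,625.2647.

$19,625.26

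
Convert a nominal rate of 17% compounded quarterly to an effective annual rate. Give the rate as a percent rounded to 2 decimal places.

18.11%

EAR = (1 + 17%/4)^4 − 1 = (1 + 0.0425)^4 − 1.
(1 + 0.0425)^4 ≈ 1.181148, so EAR ≈ 18.11478%.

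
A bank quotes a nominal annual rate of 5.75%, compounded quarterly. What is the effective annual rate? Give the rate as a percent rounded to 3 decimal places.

5.875%

EAR = (1 + 5.75%/4)^4 − 1 = (1 + 0.014375)^4 − 1.
(1 + 0.014375)^4 ≈ 1.058752, so EAR ≈ 5.87518%.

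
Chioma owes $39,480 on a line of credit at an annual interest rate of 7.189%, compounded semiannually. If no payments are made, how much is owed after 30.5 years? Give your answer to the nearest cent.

Periodic rate = 7.189%/2 = 0.035945; periods = 2·30.5 = 61.
A = 39,480·(1 + 0.035945)^61 ≈ 39,480·8.62062226962 ≈ 340,342.1672.

$340,342.17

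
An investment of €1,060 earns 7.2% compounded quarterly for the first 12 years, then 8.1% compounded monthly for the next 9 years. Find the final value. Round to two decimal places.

€5,161.03

Phase 1: 1,060·(1 + 0.018)^48 ≈ 2,495.7393.
Phase 2: 2,495.7393·(1 + 0.00675)^108 ≈ 5,161.0271.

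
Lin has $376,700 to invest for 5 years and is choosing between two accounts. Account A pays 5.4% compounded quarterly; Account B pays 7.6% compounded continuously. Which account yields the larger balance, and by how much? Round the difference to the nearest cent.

Account B, by $58,269.52

Account A growth factor: (1 + 0.0135)^20 ≈ 1.30760044763; balance ≈ 492,573.0886.
Account B growth factor: e^(0.076·5) = e^0.38 ≈ 1.46228458943; balance ≈ 550,842.6048.
Account B is larger by 58,269.5162.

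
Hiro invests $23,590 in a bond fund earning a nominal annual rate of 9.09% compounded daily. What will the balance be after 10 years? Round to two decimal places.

Periodic rate = 9.09%/365 = 0.000249041; periods = 365·10 = 3650.
A = 23,590·(1 + 0.0909/365)^3650 ≈ 23,590·2.4815585978 ≈ 58,539.9673.

$58,539.97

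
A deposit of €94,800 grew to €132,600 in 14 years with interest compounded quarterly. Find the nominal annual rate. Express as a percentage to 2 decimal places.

(1 + r/4)^56 = 132,600/94,800 = 1.39873.
1 + r/4 = 1.39873^(1/56) ≈ 1.00601, so r/4 ≈ 0.00601027.
r ≈ 4·0.00601027 = 2.40411%.

2.40%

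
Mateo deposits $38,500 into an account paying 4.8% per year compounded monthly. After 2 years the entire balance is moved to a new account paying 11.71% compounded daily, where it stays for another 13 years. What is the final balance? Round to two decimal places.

After 2 years at 4.8%: 38,500 × 1.10054830034 ≈ 42,371.1096.
Then 13 years at 11.71%: 42,371.1096 × 4.58163471269 ≈ 194,128.9464.

$194,128.95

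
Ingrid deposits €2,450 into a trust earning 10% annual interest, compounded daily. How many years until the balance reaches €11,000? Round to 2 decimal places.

15.02 years

We need (1 + 0.000273973)^(365t) = 4.4898, so 365t = ln 4.4898 / ln 1.000274 ≈ 5482.3473.
t ≈ 5482.3473/365 = 15.0201 years.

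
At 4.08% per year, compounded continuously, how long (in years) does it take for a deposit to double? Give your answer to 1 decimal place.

17.0 years

e^(0.0408t) = 2, so 0.0408t = ln 2 ≈ 0.69315.
t ≈ 0.69315/0.0408 ≈ 16.9889.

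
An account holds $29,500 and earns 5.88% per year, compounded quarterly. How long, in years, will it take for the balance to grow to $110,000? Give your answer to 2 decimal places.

22.55 years

(1 + 0.0147)^(4t) = 110,000/29,500 = 3.7288.
4t·ln(1 + 0.0147) = ln(3.7288); 4t = 1.3161/0.014593 ≈ 90.1864.
t ≈ 22.5466 years.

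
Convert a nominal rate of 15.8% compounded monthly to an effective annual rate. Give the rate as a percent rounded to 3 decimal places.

16.996%

One year is 12 periods at 0.0131667 each: (1 + 0.0131667)^12 ≈ 1.169959.
EAR = 1.169959 − 1 ≈ 16.99592%.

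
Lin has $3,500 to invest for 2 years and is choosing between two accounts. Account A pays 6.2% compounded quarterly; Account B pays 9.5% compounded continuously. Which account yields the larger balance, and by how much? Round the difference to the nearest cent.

Account B, by $274.08

Account A growth factor: (1 + 0.0155)^8 ≈ 1.130939628; balance ≈ 3,958.2887.
Account B growth factor: e^(0.095·2) = e^0.19 ≈ 1.209249598; balance ≈ 4,232.3736.
Account B is larger by 274.0849.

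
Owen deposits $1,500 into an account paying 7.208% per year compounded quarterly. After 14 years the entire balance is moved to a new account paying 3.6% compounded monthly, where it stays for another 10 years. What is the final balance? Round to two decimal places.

Phase 1: 1,500·(1 + 0.01802)^56 ≈ 4,077.9757.
Phase 2: 4,077.9757·(1 + 0.003)^120 ≈ 5,841.9333.

$5,841.93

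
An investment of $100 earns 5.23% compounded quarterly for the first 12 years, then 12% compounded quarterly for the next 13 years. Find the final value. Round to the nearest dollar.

After 12 years at 5.23%: 100 × 1.86550628 ≈ 186.5506.
Then 13 years at 12%: 186.5506 × 4.6508859 ≈ 867.6257.

$868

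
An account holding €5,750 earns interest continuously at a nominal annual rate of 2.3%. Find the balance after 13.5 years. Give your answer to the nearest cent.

A = P·e^(rt) = 5,750·e^(0.023·13.5) = 5,750·e^0.3105.
e^0.3105 ≈ 1.364106997, so A ≈ 7,843.6152.

€7,843.62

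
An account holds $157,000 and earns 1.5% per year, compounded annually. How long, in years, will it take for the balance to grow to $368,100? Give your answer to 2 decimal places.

We need (1 + 0.015)^t = 2.3446, so t = ln 2.3446 / ln 1.015 ≈ 57.2323.

57.23 years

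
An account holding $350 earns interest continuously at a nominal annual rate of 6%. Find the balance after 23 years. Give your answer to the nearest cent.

$1,391.22

A = P·e^(rt) = 350·e^(0.06·23) = 350·e^1.38.
e^1.38 ≈ 3.974901627, so A ≈ 1,391.2156.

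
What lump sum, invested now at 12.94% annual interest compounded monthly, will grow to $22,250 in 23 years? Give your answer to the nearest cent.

Periodic rate = 12.94%/12 = 0.0107833; 276 periods.
P = 22,250/(1 + 0.1294/12)^276 ≈ 22,250/19.303139566 ≈ 1,152.6622.

$1,152.66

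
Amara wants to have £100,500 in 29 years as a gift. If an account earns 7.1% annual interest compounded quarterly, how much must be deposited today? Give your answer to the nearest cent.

Growth factor = (1 + 0.01775)^116 ≈ 7.69784003452.
P = 100,500/7.69784003452 ≈ 13,055.6103.

£13,055.61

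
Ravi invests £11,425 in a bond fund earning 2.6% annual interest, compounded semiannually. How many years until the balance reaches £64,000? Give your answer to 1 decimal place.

(1 + 0.013)^(2t) = 64,000/11,425 = 5.6018.
2t·ln(1 + 0.013) = ln(5.6018); 2t = 1.7231/0.0129162 ≈ 133.4042.
t ≈ 66.7021 years.

66.7 years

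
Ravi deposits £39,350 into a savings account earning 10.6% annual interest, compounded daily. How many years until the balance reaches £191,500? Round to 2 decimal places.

14.93 years

We need (1 + 0.000290411)^(365t) = 4.8666, so 365t = ln 4.8666 / ln 1.00029 ≈ 5449.5932.
t ≈ 5449.5932/365 = 14.9304 years.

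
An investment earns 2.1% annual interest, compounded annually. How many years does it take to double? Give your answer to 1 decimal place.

(1 + 0.021)^t = 2.
t = ln 2 / ln(1 + 0.021) ≈ 0.69315/0.0207825 ≈ 33.3524.

33.4 years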